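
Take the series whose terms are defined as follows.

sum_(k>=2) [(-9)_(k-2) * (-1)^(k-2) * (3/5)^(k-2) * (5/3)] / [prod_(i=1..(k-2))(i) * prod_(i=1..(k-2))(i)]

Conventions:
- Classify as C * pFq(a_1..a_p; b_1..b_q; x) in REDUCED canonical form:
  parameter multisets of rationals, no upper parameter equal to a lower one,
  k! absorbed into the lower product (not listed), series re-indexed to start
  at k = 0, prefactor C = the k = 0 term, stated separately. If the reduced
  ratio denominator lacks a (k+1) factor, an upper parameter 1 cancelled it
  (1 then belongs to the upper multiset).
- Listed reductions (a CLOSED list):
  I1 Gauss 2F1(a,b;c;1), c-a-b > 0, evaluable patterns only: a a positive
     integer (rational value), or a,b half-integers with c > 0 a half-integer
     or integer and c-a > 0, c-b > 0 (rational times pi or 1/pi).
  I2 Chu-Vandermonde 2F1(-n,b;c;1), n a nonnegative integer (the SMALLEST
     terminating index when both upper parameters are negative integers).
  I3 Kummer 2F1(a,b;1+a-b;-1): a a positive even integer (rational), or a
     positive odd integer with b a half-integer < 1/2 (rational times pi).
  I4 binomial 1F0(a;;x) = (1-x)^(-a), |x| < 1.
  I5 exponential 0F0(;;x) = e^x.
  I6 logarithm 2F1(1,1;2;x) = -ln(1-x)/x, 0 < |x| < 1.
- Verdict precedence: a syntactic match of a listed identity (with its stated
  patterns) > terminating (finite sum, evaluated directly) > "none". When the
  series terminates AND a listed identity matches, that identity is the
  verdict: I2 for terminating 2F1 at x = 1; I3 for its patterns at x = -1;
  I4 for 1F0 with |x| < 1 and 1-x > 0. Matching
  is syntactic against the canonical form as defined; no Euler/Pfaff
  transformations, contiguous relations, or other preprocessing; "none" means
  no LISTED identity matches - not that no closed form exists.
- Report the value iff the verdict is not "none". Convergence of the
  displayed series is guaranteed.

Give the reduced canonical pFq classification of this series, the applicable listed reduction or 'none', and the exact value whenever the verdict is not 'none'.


x = -3/5 here; the reduced form reads 1F1, upper {-9}, lower {1}, C = 5/3. Verdict: terminating - upper parameter -9 makes this a finite sum (last index 9), evaluated exactly. Value: 2604952333/93750000.

The tell: t_0 = 5/3 here, and the product of the first k integers (C = 5/3, x = -3/5) is k!.
Step ratio: r(k) = (-3/5) * (k-9) / [(k+1) (k+1)] - rational in k. x = (-3/5); t_0 = 5/3; negate the roots.


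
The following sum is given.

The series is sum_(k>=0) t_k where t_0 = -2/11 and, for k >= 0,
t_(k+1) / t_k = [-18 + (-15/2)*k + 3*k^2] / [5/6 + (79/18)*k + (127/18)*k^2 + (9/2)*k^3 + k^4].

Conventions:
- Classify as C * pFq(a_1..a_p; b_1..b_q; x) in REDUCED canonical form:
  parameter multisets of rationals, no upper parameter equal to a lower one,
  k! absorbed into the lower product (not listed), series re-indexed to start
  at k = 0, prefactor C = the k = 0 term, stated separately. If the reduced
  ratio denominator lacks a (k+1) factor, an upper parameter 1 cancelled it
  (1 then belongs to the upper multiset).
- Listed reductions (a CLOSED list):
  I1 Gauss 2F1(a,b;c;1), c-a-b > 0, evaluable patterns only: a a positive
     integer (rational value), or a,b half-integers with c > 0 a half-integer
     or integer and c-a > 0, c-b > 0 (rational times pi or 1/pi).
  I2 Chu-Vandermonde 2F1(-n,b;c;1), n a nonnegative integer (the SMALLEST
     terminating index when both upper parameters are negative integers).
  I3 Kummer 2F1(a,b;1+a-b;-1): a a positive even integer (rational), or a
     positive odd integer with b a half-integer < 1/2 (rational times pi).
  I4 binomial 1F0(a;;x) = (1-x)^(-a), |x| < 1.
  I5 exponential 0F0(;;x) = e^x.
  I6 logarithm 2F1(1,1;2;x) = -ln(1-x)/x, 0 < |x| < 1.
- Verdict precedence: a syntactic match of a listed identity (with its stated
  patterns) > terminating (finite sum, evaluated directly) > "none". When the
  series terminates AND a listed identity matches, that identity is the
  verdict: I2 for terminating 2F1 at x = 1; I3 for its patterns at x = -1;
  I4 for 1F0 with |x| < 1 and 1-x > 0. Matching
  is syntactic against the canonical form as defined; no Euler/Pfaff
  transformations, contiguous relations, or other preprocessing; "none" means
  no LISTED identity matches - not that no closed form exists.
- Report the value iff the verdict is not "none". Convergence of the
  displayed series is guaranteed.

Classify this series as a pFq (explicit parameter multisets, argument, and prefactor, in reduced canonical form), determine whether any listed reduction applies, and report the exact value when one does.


Canonical form: C = -2/11 times 1F2 with upper {-4}, lower {1/3, 5/3}, x = 3. Verdict: terminating. (-4)_k vanishes past k = 4, leaving a 5-term sum, computed directly. Value: -1129801/9486400.

Key observation: x = 3 and the expanded ratio factors over Q; C = -2/11, roots give parameters.
Consecutive-term ratio: r(k) = 3 * (k-4) / [(k+1/3) (k+5/3) (k+1)] ; factor over Q: parameters, x = 3, and C = -2/11.


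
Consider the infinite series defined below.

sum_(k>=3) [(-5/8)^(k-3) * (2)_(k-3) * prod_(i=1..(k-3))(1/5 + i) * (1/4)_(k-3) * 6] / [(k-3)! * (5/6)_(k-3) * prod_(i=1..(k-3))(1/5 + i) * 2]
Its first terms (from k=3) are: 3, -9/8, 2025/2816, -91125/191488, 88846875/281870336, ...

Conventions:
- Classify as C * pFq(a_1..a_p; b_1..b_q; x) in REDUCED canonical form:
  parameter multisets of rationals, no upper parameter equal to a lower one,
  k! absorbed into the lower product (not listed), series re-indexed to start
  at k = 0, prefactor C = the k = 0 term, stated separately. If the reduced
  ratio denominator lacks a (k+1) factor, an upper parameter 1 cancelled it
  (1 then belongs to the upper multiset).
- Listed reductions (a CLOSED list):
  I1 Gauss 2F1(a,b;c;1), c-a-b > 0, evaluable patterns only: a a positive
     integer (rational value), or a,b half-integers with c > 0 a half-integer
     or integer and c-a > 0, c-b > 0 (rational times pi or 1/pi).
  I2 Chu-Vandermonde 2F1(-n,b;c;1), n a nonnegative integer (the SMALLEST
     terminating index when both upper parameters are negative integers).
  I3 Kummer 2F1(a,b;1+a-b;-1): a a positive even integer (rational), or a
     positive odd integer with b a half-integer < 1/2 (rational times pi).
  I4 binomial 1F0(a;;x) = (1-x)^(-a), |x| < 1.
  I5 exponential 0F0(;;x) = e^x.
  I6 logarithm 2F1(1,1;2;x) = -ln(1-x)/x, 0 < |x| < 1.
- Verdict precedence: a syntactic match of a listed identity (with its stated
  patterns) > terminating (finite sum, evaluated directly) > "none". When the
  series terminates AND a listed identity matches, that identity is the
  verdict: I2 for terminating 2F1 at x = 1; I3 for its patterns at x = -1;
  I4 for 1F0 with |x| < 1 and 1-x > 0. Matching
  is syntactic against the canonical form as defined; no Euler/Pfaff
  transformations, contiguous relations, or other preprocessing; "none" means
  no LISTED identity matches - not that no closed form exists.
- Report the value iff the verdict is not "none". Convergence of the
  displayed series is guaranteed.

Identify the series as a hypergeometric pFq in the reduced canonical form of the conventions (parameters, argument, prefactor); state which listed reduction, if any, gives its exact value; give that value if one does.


Prefactor 3, argument -5/8: 2F1 with upper {1/4, 2} over lower {5/6}. Verdict: none - at argument -5/8 the multisets {1/4, 2} ; {5/6} match no listed identity.

First insight: with t_0 = 3, the running product (prefactor 3) telescopes to a rising factorial.
Step ratio: r(k) = (-5/8) * (k+1/4) (k+2) / [(k+5/6) (k+1)] - poly over poly, x = (-5/8) from leading terms; C = 3 at k = 0.


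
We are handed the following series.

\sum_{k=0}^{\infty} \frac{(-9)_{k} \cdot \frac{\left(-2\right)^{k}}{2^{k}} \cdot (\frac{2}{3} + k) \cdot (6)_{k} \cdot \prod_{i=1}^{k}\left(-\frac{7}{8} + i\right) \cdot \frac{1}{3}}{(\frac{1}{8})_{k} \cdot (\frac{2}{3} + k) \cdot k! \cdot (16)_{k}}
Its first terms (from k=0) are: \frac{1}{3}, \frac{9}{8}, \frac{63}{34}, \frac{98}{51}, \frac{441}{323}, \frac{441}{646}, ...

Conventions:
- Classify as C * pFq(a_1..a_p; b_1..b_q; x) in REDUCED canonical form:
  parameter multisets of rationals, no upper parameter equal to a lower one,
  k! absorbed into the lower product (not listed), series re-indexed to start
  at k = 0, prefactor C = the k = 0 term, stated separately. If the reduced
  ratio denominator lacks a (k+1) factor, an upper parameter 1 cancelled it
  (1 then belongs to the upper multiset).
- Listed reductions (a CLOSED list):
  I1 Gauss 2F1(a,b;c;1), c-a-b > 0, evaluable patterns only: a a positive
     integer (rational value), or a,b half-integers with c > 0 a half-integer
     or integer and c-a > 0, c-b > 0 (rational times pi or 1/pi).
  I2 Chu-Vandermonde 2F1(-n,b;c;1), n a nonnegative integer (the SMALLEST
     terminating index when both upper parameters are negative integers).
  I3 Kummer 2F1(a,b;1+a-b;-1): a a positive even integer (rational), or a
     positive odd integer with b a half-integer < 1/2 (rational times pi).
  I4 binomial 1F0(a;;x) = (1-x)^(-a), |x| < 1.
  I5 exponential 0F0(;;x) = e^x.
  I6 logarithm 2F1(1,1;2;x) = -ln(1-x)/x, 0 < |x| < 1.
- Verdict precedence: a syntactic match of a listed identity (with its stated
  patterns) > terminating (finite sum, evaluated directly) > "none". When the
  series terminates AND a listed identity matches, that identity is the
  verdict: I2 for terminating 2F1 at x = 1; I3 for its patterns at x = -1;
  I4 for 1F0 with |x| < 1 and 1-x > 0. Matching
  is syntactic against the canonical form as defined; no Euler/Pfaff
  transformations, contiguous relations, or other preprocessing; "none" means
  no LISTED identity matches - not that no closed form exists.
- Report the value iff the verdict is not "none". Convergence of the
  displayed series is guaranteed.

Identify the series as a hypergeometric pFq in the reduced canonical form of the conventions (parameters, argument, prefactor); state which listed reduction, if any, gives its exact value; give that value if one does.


Canonical form: C = \frac{1}{3} times 2F1 with upper {-9, 6}, lower {16}, x = -1. Verdict (x = -1): Kummer (I3) applies (x = -1; c = 16 equals 1+a-b for upper {-9, 6}: listed pattern). Hence: \frac{91}{12}.

The tell: t_0 being \frac{1}{3}, the parameter 1/8 appears in both the upper and lower lists and cancels (alongside the other common factor).
Step ratio: r(k) = -1 * (k-9) (k+6) / [(k+16) (k+1)] - rational in k, leading ratio -1; with t_0 = \frac{1}{3}, classification follows.


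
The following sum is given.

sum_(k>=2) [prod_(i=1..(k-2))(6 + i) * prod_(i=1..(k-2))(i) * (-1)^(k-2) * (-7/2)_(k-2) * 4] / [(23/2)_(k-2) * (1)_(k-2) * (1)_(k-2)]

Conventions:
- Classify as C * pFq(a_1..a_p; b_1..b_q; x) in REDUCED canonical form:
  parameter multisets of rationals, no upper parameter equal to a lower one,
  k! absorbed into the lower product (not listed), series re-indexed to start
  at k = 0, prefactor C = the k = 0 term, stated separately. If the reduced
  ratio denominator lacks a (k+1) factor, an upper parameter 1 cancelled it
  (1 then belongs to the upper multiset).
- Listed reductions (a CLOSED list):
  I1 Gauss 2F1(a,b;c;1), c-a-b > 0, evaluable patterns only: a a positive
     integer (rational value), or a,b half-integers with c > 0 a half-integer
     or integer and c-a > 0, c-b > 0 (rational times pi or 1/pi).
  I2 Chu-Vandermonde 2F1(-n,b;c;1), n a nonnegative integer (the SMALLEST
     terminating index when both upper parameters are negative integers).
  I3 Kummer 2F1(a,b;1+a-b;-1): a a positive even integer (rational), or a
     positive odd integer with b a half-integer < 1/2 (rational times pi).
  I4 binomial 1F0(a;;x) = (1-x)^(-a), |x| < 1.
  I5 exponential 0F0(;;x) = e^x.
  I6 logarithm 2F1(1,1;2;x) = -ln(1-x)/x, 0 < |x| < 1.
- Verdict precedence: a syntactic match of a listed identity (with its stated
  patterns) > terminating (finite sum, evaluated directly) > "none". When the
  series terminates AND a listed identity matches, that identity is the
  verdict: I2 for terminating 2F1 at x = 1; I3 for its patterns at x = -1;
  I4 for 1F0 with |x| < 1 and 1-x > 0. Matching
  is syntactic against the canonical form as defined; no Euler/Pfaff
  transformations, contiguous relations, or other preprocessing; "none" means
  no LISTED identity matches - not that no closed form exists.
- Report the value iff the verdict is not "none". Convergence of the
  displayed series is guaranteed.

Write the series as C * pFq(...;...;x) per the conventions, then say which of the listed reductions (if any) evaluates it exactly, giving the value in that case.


The series (x = -1) is 2F1: upper {-7/2, 7}, lower {23/2}, prefactor 4. Verdict: Kummer's theorem (I3) fires (x = -1; c = 23/2 equals 1+a-b for upper {-7/2, 7}: listed pattern). Its exact value is (14549535/2097152) * pi.

First insight: x = (-1) and (1)_k (C = 4, x = -1) is k! itself.
Term ratio: r(k) = (-1) * (k-7/2) (k+7) / [(k+23/2) (k+1)] - rational in k, leading ratio (-1); with t_0 = 4, classification follows.


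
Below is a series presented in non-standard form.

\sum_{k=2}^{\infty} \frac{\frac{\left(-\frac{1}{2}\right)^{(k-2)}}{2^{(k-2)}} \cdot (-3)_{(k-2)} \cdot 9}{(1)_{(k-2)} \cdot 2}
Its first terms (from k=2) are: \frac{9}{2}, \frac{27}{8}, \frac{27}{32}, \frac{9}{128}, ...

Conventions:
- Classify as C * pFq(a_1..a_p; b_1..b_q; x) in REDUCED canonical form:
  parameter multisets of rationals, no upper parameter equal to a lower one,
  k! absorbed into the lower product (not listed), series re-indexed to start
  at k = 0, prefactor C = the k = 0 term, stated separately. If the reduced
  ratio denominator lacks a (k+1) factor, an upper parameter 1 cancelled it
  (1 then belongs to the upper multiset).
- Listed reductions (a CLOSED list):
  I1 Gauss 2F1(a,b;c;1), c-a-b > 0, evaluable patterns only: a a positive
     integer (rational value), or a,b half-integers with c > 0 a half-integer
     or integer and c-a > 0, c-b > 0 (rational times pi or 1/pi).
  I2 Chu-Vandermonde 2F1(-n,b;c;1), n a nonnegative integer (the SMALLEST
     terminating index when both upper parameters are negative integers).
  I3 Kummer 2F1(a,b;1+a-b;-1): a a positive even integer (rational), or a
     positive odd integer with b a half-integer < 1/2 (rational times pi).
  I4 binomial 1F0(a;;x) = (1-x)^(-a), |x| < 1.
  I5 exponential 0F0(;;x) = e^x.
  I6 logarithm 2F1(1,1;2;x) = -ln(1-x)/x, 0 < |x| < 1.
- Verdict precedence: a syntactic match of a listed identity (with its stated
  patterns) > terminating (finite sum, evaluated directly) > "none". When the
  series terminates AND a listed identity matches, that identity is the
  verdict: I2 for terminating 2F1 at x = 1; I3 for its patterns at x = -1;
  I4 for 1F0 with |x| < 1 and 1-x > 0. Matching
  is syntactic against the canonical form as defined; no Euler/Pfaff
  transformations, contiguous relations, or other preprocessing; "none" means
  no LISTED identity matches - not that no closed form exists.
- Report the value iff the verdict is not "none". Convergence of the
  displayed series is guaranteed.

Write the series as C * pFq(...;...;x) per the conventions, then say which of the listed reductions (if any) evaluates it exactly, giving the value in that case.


Key step: x = -\frac{1}{4} and the two k-th powers (C = 9/2, x = -1/4) combine into one argument.
Term ratio: r(k) = -\frac{1}{4} * (k-3) / [(k+1)] - rational in k. x = -\frac{1}{4}; t_0 = \frac{9}{2}; negate the roots.

x = -\frac{1}{4} here; the reduced form reads 1F0, upper {-3}, lower {-}, C = \frac{9}{2}. Verdict: binomial (I4) matches (the 1F0 binomial series: exponent 3, x = -\frac{1}{4}). Sum: \frac{1125}{128}.


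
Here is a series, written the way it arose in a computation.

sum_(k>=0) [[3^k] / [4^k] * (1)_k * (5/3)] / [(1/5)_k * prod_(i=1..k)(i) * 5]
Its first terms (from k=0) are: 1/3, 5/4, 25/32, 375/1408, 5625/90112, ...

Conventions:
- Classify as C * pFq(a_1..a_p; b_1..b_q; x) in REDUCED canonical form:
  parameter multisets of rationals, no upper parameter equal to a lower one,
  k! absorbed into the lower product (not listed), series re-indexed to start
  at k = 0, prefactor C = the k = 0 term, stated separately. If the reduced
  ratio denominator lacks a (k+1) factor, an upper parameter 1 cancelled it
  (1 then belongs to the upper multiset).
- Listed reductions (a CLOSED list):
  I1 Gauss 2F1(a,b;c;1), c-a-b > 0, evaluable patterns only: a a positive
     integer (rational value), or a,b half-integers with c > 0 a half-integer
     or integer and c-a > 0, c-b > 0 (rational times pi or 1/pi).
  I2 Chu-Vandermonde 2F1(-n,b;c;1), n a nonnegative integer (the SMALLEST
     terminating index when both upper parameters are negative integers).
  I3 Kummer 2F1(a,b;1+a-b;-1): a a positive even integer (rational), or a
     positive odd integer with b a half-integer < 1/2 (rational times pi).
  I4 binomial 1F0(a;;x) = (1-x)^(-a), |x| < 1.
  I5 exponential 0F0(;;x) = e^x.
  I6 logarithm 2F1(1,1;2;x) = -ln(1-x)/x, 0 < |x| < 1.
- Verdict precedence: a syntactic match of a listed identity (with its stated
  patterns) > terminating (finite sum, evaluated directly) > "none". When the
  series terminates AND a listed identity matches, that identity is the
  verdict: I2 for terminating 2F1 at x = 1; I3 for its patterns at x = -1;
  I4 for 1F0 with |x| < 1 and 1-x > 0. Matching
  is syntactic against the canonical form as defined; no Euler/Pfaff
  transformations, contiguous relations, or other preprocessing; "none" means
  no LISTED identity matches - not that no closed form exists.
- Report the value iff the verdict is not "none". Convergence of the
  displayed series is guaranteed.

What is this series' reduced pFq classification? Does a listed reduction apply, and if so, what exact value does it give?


x = 3/4 here; the reduced form reads 1F1, upper {1}, lower {1/5}, C = 1/3. Verdict: none. No listed pattern accepts 1F1(1; 1/5; 3/4).

The tell: t_0 being 1/3, the product of the first k integers (C = 1/3) is k!.
Consecutive-term ratio: r(k) = (3/4) * (k+1) / [(k+1/5) (k+1)] - rational in k. x = (3/4); t_0 = 1/3; negate the roots.


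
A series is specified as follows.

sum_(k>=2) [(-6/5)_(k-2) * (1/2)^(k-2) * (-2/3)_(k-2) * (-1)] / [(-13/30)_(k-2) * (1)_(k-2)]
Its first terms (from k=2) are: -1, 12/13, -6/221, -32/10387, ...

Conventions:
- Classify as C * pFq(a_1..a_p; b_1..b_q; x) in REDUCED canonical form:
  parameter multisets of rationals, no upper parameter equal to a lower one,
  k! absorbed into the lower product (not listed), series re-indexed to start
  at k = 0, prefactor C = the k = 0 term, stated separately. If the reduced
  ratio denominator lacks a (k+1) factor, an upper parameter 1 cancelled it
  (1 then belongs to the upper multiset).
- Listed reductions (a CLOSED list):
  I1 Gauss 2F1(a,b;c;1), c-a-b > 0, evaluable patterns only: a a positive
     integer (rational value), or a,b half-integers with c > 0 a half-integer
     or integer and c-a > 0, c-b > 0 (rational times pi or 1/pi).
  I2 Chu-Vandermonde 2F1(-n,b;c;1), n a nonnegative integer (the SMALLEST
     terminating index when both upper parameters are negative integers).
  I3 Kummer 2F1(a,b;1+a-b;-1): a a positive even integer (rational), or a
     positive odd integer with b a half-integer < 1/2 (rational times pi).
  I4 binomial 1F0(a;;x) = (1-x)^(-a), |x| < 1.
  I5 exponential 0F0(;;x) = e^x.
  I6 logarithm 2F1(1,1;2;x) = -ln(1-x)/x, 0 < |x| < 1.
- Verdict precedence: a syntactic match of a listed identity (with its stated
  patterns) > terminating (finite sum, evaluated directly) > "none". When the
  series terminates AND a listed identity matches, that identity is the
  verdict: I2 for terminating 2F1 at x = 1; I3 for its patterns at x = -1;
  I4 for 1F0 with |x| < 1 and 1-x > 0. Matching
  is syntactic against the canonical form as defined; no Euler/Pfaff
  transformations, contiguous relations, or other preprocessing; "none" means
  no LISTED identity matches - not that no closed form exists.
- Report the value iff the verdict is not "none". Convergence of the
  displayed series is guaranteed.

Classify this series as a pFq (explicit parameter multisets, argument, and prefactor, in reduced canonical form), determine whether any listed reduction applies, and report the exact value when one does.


First insight: x = (1/2) and (1)_k (prefactor -1) is k! itself.
Term ratio: r(k) = (1/2) * (k-6/5) (k-2/3) / [(k-13/30) (k+1)] - rational in k. x = (1/2); t_0 = -1; negate the roots.

Reduced: x = 1/2, 2F1, upper = {-6/5, -2/3}, lower = {-13/30}, C = -1. Verdict: none - at argument 1/2 the multisets {-6/5, -2/3} ; {-13/30} match no listed identity.


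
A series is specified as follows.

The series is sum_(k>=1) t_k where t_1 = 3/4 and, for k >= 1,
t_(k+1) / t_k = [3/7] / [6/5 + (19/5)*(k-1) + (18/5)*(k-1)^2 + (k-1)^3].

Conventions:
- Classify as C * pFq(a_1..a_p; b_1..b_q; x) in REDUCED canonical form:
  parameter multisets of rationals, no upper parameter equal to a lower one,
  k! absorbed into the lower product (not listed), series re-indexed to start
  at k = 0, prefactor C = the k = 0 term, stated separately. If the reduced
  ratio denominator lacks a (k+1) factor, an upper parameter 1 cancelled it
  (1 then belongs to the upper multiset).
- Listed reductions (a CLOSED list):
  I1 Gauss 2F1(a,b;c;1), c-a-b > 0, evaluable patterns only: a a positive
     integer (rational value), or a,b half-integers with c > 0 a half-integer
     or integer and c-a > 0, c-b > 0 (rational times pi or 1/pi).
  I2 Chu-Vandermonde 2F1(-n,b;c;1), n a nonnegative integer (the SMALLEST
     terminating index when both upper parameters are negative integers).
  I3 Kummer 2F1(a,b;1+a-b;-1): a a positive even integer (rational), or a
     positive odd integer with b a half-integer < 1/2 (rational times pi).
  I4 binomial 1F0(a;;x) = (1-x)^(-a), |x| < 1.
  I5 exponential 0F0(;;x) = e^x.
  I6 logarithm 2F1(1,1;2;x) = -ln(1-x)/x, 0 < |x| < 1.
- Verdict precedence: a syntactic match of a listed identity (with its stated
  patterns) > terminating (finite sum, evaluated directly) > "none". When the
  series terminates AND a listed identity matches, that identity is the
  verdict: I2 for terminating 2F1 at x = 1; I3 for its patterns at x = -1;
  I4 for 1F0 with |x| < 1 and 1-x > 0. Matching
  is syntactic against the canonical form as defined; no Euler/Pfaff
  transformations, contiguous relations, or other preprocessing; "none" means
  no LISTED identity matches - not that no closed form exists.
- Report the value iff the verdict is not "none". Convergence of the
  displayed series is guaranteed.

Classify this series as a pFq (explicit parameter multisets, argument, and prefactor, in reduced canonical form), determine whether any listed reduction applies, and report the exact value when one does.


Structural cue: from the first term 3/4: the expanded ratio factors over Q; prefactor 3/4, roots give parameters.
Step ratio: r(k) = (3/7) * 1 / [(k+3/5) (k+2) (k+1)] ; factor over Q: parameters, x = (3/7), and C = 3/4.

Classification (C = 3/4): 0F2 with upper {-}, lower {3/5, 2}, argument x = 3/7. Verdict: none. A 0F2 with upper {-} fits none of I1-I6 at x = 3/7; the sum runs forever.


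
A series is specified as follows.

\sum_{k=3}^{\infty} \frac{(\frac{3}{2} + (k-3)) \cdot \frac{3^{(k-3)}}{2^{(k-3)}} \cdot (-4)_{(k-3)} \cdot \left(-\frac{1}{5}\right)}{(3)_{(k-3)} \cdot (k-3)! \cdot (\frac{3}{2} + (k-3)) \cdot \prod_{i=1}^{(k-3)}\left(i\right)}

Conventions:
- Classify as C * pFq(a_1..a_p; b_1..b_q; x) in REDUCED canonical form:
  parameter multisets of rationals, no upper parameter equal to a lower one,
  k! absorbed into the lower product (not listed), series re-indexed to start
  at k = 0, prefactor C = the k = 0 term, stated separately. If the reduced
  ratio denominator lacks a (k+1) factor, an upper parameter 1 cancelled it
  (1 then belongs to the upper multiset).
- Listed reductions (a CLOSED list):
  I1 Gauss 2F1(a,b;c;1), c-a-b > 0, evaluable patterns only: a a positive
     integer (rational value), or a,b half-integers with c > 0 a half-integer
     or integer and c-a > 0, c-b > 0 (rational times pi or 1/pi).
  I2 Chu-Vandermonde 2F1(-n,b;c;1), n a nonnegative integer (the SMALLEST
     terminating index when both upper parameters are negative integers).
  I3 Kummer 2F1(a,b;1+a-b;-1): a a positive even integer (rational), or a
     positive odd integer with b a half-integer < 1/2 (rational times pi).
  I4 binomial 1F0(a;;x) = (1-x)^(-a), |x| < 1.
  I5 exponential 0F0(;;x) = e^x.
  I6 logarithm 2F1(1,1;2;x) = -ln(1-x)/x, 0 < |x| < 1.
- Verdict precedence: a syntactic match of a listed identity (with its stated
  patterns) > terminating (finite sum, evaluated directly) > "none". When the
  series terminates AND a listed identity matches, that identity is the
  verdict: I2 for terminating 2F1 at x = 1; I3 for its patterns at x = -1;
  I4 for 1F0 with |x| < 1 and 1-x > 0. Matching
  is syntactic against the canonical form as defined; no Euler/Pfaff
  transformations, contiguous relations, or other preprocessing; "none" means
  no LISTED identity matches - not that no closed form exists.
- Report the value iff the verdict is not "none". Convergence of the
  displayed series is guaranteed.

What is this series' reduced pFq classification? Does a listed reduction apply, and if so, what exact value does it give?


Prefactor -\frac{1}{5}, argument \frac{3}{2}: 1F2 with upper {-4} over lower {1, 3}. Verdict: terminating - the sum ends at index 4 because -4 is a negative integer; exact evaluation follows. Hence: \frac{2429}{25600}.

First insight: from the first term -\frac{1}{5}: the two geometric factors (C = -1/5, x = 3/2) combine into one argument.
Consecutive-term ratio: r(k) = \frac{3}{2} * (k-4) / [(k+1) (k+3) (k+1)] - rational; roots negated = parameters, x = \frac{3}{2}, C = -\frac{1}{5}.


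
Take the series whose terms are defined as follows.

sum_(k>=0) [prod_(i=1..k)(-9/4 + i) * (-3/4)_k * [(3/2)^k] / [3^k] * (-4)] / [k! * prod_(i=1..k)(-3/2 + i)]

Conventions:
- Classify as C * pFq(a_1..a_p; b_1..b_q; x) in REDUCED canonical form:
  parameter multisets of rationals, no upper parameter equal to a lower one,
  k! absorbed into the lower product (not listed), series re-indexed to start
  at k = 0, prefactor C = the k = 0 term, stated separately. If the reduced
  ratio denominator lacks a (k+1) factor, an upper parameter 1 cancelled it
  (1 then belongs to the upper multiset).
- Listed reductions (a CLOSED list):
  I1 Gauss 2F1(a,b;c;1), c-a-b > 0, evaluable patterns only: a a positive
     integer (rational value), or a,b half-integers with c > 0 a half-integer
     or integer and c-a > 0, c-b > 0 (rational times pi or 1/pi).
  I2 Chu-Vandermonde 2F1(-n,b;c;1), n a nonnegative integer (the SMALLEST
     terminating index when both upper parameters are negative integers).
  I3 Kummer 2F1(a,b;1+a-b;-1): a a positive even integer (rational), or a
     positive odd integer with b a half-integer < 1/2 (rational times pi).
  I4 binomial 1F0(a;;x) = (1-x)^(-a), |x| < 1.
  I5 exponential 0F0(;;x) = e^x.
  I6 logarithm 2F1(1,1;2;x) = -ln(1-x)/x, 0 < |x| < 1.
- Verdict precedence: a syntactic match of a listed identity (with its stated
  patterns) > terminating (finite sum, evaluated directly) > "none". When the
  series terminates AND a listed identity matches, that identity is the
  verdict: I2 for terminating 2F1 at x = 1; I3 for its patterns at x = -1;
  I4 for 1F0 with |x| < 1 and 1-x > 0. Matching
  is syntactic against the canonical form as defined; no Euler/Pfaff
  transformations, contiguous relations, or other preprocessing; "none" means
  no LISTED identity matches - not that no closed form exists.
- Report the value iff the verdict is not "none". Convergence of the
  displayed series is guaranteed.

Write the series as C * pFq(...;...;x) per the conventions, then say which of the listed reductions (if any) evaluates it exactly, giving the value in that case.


Prefactor -4, argument 1/2: 2F1 with upper {-5/4, -3/4} over lower {-1/2}. Verdict: none - at argument 1/2 the multisets {-5/4, -3/4} ; {-1/2} match no listed identity.

Structural cue: with t_0 = -4, the two k-th powers (C = -4) combine into one argument.
Term ratio: r(k) = (1/2) * (k-5/4) (k-3/4) / [(k-1/2) (k+1)] - rational; roots negated = parameters, x = (1/2), C = -4.


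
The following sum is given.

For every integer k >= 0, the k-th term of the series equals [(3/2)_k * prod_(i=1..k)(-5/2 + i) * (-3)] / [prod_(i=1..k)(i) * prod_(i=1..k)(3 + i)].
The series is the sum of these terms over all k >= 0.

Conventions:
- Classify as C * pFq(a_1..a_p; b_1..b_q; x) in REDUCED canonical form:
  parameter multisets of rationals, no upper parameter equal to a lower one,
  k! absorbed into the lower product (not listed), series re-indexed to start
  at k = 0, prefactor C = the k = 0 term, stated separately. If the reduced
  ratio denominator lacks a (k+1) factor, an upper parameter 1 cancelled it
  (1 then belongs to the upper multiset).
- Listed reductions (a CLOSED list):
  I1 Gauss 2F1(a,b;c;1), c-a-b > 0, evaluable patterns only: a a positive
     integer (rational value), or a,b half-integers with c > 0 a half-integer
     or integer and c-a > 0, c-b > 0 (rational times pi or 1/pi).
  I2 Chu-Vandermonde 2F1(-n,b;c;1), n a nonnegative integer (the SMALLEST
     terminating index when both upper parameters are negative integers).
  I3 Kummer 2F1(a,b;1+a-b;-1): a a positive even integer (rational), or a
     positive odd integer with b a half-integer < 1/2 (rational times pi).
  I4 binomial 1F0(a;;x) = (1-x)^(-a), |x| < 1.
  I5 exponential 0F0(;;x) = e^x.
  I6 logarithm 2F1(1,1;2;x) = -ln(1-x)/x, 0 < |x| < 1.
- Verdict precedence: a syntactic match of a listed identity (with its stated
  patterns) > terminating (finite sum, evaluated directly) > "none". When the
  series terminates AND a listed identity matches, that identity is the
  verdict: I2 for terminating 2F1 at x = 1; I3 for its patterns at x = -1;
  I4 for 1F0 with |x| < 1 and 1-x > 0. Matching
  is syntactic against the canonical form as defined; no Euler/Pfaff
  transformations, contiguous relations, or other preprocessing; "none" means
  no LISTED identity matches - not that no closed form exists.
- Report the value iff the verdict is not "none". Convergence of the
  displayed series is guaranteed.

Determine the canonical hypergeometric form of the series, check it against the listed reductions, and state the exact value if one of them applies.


At argument 1: a 2F1 with upper {-3/2, 3/2}, lower {4}, scaled by C = -3. Verdict: Gauss's theorem I1 (half-integer case) applies (x = 1; upper {-3/2, 3/2} half-integers, c = 4 in the evaluable pattern). Sum: (-512/105) / pi.

Key step: x = 1 and the lower running product (prefactor -3) is a rising factorial.
Step ratio: r(k) = 1 * (k-3/2) (k+3/2) / [(k+4) (k+1)] - poly over poly, x = 1 from leading terms; C = -3 at k = 0.


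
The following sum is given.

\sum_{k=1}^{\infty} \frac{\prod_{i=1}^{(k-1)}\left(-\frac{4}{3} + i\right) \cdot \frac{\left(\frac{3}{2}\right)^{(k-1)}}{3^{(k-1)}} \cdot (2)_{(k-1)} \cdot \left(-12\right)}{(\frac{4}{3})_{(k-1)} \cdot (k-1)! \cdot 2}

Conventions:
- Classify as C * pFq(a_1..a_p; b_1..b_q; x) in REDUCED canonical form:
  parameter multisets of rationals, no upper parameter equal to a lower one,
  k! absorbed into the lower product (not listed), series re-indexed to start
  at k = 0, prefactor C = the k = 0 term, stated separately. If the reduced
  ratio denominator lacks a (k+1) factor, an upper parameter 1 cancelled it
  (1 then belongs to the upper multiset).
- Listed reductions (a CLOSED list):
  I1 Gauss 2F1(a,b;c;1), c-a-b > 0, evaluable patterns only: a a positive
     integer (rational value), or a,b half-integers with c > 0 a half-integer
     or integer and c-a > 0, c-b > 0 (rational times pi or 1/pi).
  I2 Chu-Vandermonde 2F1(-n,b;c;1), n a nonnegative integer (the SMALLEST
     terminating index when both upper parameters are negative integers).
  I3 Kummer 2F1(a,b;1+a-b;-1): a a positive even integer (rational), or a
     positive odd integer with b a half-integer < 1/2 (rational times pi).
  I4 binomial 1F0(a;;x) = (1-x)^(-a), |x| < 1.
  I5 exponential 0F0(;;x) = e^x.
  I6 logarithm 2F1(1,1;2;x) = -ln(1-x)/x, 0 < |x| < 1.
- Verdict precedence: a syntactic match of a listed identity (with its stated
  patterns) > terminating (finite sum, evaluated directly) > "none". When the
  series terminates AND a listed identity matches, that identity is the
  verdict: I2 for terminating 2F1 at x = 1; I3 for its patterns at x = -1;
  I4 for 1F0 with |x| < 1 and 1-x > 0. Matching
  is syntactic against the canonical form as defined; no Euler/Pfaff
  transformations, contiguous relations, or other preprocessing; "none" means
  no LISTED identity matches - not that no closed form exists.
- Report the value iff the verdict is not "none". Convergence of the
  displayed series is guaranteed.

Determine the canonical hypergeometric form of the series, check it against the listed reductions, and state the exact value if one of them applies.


The tell: x = \frac{1}{2} and the two k-th powers (prefactor -6) combine into one argument.
Adjacent-term ratio: r(k) = \frac{1}{2} * (k-\frac{1}{3}) (k+2) / [(k+\frac{4}{3}) (k+1)] ; factor over Q: parameters, x = \frac{1}{2}, and C = -6.

Prefactor -6, argument \frac{1}{2}: 2F1 with upper {-\frac{1}{3}, 2} over lower {\frac{4}{3}}. Verdict: none. No listed pattern accepts 2F1(-\frac{1}{3}, 2; \frac{4}{3}; \frac{1}{2}).


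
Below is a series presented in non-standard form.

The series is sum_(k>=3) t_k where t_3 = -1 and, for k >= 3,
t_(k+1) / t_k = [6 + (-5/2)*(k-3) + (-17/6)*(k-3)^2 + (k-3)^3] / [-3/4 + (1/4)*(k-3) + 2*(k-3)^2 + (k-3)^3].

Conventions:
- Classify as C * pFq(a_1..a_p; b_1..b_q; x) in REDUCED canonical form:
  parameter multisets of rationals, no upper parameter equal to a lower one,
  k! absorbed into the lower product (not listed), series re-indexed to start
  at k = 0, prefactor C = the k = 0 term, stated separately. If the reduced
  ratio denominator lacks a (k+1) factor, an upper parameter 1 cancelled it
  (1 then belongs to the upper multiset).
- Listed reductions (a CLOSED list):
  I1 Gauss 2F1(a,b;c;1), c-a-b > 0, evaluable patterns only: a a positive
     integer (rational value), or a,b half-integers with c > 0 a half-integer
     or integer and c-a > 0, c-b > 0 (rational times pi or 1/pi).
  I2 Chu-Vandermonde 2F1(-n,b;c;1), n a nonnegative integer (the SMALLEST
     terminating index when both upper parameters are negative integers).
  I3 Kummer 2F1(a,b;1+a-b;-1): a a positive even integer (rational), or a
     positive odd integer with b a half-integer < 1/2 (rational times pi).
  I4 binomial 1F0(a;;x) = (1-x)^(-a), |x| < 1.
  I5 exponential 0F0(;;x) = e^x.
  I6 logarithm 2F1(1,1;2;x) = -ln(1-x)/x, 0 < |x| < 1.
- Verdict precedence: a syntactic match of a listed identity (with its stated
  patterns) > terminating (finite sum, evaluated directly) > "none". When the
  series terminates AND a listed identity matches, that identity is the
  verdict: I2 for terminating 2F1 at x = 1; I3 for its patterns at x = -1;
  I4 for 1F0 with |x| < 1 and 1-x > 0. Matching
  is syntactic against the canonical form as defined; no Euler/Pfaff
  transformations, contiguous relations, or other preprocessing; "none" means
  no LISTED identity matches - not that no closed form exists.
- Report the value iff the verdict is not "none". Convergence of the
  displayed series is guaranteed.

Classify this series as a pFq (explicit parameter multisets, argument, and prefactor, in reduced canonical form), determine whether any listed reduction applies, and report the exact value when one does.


With C = -1: the canonical form is 2F1(-3, -4/3; -1/2; 1). Verdict: Vandermonde's identity (I2) fires (terminating 2F1 at x = 1 with n = 3, b = -4/3, c = -1/2). Exact value: 935/81.

Key step: t_0 being -1, the expanded ratio factors over Q; C = -1, x = 1, roots give parameters.
Consecutive-term ratio: r(k) = 1 * (k-3) (k-4/3) / [(k-1/2) (k+1)] - rational; roots negated = parameters, x = 1, C = -1.


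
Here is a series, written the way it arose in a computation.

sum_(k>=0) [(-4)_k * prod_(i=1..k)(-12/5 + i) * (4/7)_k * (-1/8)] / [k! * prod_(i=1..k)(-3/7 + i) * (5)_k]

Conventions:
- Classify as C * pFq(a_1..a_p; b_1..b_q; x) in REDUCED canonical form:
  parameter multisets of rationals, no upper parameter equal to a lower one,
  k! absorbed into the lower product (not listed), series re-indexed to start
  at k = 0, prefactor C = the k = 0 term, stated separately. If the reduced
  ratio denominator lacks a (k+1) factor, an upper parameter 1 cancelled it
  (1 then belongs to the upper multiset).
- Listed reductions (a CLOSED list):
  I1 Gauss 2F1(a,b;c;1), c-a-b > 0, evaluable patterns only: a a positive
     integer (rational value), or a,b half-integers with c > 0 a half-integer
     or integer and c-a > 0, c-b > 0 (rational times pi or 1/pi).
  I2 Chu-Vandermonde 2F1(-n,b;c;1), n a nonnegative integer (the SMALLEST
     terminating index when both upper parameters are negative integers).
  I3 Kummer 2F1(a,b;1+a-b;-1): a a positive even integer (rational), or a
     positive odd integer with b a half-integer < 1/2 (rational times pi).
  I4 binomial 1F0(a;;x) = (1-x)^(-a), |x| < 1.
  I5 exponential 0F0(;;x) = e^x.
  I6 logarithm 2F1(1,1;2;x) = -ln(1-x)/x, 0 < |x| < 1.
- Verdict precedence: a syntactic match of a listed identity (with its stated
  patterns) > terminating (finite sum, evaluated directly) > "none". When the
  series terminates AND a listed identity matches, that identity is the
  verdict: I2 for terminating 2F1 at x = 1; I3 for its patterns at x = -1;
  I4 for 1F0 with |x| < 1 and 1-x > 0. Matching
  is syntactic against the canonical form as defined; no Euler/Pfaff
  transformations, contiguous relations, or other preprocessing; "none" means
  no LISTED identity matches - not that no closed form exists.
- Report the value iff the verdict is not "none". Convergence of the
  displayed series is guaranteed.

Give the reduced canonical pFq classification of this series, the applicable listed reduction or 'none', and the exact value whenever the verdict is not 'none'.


Classification (C = -1/8): 2F1 with upper {-4, -7/5}, lower {5}, argument x = 1. Verdict: Chu-Vandermonde (I2) applies (terminating 2F1 at x = 1 with n = 4, b = -7/5, c = 5). Value: -1739/6250.

Structural cue: with t_0 = -1/8, the parameter 4/7 appears in both the upper and lower lists and cancels.
Adjacent-term ratio: r(k) = 1 * (k-4) (k-7/5) / [(k+5) (k+1)] - rational in k, leading ratio 1; with t_0 = -1/8, classification follows.


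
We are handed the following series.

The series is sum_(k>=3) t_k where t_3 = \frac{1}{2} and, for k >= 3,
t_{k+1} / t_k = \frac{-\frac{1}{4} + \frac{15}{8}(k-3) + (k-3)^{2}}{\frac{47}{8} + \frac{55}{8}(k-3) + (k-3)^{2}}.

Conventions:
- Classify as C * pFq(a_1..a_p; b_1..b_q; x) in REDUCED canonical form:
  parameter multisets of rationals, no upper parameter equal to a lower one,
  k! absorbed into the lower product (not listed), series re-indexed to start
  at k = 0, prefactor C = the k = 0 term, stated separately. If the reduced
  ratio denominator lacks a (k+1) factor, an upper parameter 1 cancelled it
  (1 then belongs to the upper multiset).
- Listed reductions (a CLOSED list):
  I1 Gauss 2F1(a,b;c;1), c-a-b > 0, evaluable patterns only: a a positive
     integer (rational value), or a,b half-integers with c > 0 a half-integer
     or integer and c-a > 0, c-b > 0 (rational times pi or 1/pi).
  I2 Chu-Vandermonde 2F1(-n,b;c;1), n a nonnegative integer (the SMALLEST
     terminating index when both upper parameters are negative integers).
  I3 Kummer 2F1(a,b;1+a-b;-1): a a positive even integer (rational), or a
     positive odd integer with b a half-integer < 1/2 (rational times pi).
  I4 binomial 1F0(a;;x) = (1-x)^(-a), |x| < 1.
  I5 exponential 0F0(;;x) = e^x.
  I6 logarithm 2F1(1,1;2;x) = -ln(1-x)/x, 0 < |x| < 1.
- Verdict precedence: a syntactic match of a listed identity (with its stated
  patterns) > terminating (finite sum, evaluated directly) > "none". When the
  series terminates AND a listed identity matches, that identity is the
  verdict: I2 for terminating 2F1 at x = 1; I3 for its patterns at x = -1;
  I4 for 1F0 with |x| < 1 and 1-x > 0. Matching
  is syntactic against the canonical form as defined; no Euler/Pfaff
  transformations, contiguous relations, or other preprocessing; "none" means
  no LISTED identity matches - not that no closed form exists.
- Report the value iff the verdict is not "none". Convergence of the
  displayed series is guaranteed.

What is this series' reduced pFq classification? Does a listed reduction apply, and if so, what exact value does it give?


Structural cue: from the first term \frac{1}{2}: factor the ratio over Q (prefactor 1/2): negated roots = parameters.
Consecutive-term ratio: r(k) = 1 * (k-\frac{1}{8}) (k+2) / [(k+\frac{47}{8}) (k+1)] - poly over poly, x = 1 from leading terms; C = \frac{1}{2} at k = 0.

Canonical form: C = \frac{1}{2} times 2F1 with upper {-\frac{1}{8}, 2}, lower {\frac{47}{8}}, x = 1. Verdict (x = 1): Gauss (I1, integer-parameter pattern) applies (x = 1: the Gamma ratio telescopes since c-a-b = 4 > 0 and a = 2 in Z>0). Sum: \frac{1209}{2560}.
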